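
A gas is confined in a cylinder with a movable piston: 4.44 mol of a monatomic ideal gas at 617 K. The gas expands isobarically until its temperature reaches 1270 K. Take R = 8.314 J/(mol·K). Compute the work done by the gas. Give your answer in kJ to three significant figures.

W ≈ 24.1 kJ

Isobaric: W = P ΔV = nR ΔT.
W = (4.44)(8.314)(1270 − 617) = 24105 J.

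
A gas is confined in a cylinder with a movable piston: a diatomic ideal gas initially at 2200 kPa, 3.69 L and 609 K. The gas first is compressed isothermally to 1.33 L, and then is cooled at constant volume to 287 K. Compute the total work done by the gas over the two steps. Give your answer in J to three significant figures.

W_total ≈ -8280 J

Step 1 (isothermal): W = P₁V₁ ln(V₂/V₁) = (8118) ln(1.33/3.69) = -8284 J.
Step 2 (isochoric): W = 0 (constant volume).
W_total = -8284 + 0 = -8284 J.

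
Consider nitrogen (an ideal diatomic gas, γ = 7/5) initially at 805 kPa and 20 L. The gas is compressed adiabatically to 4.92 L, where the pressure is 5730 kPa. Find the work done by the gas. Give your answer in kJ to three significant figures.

W ≈ -30.2 kJ

Adiabatic: W = (P₁V₁ − P₂V₂)/(γ − 1) with γ = 7/5.
P₁V₁ = 16100 J, P₂V₂ = 28192 J.
W = (16100 − 28192) / 0.4 = -30229 J.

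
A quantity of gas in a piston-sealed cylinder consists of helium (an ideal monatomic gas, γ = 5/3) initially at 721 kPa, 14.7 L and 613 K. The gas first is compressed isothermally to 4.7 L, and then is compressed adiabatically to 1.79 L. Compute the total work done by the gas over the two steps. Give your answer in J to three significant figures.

Step 1 (isothermal): W = P₁V₁ ln(V₂/V₁) = (10599) ln(4.7/14.7) = -12086 J.
After step 1: P = 2255 kPa, V = 4.7 L, T = 613 K.
Step 2 (adiabatic): W = (P₁V₁ − P₂V₂)/(γ−1) = (10599 − 20172)/0.667 = -14360 J.
W_total = -12086 − 14360 = -26446 J.

W_total ≈ -26400 J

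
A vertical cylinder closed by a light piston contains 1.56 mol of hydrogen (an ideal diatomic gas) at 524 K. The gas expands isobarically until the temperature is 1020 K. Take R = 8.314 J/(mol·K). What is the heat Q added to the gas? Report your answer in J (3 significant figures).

Q ≈ 22500 J

Isobaric: W = nRΔT = (1.56)(8.314)(496) = 6433 J.
ΔU = nCᵥΔT with Cᵥ = 5R/2: ΔU = (1.56)(20.79)(496) = 16083 J.
Q = ΔU + W = 16083 + 6433 = 22516 J.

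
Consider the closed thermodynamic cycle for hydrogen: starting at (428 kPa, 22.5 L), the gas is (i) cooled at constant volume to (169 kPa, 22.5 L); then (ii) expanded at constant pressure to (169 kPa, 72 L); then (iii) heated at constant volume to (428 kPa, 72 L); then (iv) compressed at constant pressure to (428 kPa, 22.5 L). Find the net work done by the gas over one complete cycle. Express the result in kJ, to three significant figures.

Constant-volume legs do no work.
W(ii) = (169)(72 − 22.5) = 8366 J; W(iv) = (428)(22.5 − 72) = -21186 J.
W_net = 8366 − 21186 = -12820 J (the counter-clockwise enclosed area).

W_net ≈ -12.8 kJ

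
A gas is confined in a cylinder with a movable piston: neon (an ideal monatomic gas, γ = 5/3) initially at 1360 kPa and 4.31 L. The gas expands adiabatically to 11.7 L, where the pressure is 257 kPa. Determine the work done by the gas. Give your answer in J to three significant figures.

W ≈ 4280 J

Adiabatic: W = (P₁V₁ − P₂V₂)/(γ − 1) with γ = 5/3.
P₁V₁ = 5862 J, P₂V₂ = 3007 J.
W = (5862 − 3007) / 0.6667 = 4282 J.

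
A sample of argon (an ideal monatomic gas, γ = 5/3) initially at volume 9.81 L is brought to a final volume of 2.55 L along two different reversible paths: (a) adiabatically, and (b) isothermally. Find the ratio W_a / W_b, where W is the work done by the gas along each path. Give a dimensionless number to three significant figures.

W_a / W_b ≈ 1.62

Path (a) adiabatic: W = P₁V₁(1 − (V₁/V₂)^(γ−1))/(γ−1) → W_a/(P₁V₁) = -2.183.
Path (b) isothermal: W = P₁V₁ ln(V₂/V₁) → W_b/(P₁V₁) = -1.347.
W_a / W_b = -2.183 / -1.347 = 1.62.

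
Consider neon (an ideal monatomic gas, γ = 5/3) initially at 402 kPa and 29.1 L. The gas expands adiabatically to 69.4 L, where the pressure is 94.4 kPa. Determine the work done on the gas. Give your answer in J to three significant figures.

W ≈ -7720 J

Adiabatic: W = (P₁V₁ − P₂V₂)/(γ − 1) with γ = 5/3.
P₁V₁ = 11698 J, P₂V₂ = 6551 J.
W = (11698 − 6551) / 0.6667 = 7720 J.
Work on gas = −W_by = -7720 J.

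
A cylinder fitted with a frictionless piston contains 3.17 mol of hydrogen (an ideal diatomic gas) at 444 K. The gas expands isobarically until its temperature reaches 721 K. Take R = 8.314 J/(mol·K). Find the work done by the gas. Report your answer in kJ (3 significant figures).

Isobaric: W = P ΔV = nR ΔT.
W = (3.17)(8.314)(721 − 444) = 7300 J.

W ≈ 7.30 kJ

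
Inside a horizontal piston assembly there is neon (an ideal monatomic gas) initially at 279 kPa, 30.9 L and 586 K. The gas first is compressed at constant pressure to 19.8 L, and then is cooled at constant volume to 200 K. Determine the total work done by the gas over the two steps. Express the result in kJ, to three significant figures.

W_total ≈ -3.10 kJ

Step 1 (isobaric): W = PΔV = (279 kPa)(19.8 − 30.9 L) = -3097 J.
Step 2 (isochoric): W = 0 (constant volume).
W_total = -3097 + 0 = -3097 J.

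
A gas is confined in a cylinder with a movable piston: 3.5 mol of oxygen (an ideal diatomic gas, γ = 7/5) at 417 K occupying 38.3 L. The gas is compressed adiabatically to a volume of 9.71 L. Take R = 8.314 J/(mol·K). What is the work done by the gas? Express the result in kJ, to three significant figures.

W ≈ -22.2 kJ

Adiabatic: TV^(γ−1) = const with γ = 7/5.
T₂ = T₁ (V₁/V₂)^(γ−1) = 417 × (38.3/9.71)^0.4 = 417 × 1.731 = 722 K.
W_by = nCᵥ(T₁ − T₂) = (3.5)(20.79)(417 − 722) = -22187 J.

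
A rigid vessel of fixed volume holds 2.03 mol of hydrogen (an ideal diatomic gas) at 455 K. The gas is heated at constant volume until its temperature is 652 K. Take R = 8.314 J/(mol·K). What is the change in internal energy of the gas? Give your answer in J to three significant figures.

ΔU ≈ 8310 J

Constant volume ⇒ W = 0, so Q = ΔU = nCᵥΔT with Cᵥ = 5R/2 = 20.79 J/(mol·K).
ΔU = (2.03)(20.79)(652 − 455) = 8312 J.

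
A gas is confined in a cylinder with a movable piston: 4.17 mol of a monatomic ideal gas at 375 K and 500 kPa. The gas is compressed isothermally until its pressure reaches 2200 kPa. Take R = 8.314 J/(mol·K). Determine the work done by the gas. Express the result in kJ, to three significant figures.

W ≈ -19.3 kJ

Isothermal process: W = nRT ln(V₂/V₁) = nRT ln(P₁/P₂).
W = (4.17)(8.314)(375) × ln(500/2200)
  = 13001 × ln(0.2273) = 13001 × -1.482
W_by_gas = -19262 J.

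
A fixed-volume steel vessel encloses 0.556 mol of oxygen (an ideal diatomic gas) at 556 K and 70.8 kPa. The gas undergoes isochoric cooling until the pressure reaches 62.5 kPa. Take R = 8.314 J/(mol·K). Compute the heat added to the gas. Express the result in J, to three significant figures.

Q ≈ -753 J

Constant volume ⇒ W = 0, so Q = ΔU = nCᵥΔT with Cᵥ = 5R/2 = 20.79 J/(mol·K).
At constant V, T₂/T₁ = P₂/P₁ ⇒ ΔT = T₁(P₂/P₁ − 1) = 556·(62.5/70.8 − 1) = -65.18 K.
ΔU = (0.556)(20.79)(-65.18) = -753.3 J.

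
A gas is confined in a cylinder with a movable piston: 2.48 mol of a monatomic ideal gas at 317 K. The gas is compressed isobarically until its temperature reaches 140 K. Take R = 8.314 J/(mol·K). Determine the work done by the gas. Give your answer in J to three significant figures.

W ≈ -3650 J

Isobaric: W = P ΔV = nR ΔT.
W = (2.48)(8.314)(140 − 317) = -3650 J.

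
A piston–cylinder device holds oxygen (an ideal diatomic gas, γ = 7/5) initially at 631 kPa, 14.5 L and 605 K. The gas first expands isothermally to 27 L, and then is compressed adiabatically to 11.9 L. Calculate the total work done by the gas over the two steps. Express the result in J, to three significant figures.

Step 1 (isothermal): W = P₁V₁ ln(V₂/V₁) = (9150) ln(27/14.5) = 5688 J.
After step 1: P = 338.9 kPa, V = 27 L, T = 605 K.
Step 2 (adiabatic): W = (P₁V₁ − P₂V₂)/(γ−1) = (9150 − 12698)/0.4 = -8870 J.
W_total = 5688 − 8870 = -3182 J.

W_total ≈ -3180 J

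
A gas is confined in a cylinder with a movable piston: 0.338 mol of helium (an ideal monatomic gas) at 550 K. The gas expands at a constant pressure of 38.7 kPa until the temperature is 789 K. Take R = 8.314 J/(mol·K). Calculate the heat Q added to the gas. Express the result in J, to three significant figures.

Q ≈ 1680 J

Isobaric: W = nRΔT = (0.338)(8.314)(239) = 671.6 J.
ΔU = nCᵥΔT with Cᵥ = 3R/2: ΔU = (0.338)(12.47)(239) = 1007 J.
Q = ΔU + W = 1007 + 671.6 = 1679 J.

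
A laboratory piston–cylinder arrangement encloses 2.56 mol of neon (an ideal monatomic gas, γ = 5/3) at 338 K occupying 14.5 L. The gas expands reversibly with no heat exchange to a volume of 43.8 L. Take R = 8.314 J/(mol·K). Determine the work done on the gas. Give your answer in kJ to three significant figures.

W ≈ -5.63 kJ

Adiabatic: TV^(γ−1) = const with γ = 5/3.
T₂ = T₁ (V₁/V₂)^(γ−1) = 338 × (14.5/43.8)^0.667 = 338 × 0.4786 = 161.8 K.
W_by = nCᵥ(T₁ − T₂) = (2.56)(12.47)(338 − 161.8) = 5627 J.
Work on gas = −W_by = -5627 J.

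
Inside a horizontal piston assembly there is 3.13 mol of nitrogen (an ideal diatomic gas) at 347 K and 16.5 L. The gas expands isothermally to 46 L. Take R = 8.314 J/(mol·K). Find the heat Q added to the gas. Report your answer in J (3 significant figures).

Isothermal ⇒ ΔU = 0, so Q = W = nRT ln(V₂/V₁).
Q = (3.13)(8.314)(347) ln(46/16.5) = 9030 × 1.025 = 9258 J.

Q ≈ 9260 J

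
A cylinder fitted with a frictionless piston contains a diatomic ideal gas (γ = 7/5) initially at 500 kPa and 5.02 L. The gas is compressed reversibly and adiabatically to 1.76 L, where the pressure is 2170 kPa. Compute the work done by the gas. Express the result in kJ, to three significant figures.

W ≈ -3.27 kJ

Adiabatic: W = (P₁V₁ − P₂V₂)/(γ − 1) with γ = 7/5.
P₁V₁ = 2510 J, P₂V₂ = 3819 J.
W = (2510 − 3819) / 0.4 = -3273 J.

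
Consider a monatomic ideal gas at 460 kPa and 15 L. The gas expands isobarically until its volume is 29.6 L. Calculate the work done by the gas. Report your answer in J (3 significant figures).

W ≈ 6720 J

Isobaric: W = P ΔV.
W = (460 kPa)(29.6 − 15 L) = (460)(14.6) = 6716 J.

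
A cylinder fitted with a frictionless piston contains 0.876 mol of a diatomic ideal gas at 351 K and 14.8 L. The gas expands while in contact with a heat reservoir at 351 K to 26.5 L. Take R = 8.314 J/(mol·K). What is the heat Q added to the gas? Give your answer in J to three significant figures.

Q ≈ 1490 J

Isothermal ⇒ ΔU = 0, so Q = W = nRT ln(V₂/V₁).
Q = (0.876)(8.314)(351) ln(26.5/14.8) = 2556 × 0.5825 = 1489 J.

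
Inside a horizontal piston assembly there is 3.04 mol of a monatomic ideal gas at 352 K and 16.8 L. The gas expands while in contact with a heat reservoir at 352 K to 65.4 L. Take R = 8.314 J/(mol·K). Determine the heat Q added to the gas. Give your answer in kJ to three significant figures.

Isothermal ⇒ ΔU = 0, so Q = W = nRT ln(V₂/V₁).
Q = (3.04)(8.314)(352) ln(65.4/16.8) = 8897 × 1.359 = 12092 J.

Q ≈ 12.1 kJ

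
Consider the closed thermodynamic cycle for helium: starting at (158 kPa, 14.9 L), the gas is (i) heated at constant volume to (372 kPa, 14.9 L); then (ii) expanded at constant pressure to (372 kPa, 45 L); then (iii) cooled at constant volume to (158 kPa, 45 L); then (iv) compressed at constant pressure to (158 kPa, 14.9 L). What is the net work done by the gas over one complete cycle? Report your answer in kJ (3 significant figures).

Constant-volume legs do no work.
W(ii) = (372)(45 − 14.9) = 11197 J; W(iv) = (158)(14.9 − 45) = -4756 J.
W_net = 11197 − 4756 = 6441 J (the clockwise enclosed area).

W_net ≈ 6.44 kJ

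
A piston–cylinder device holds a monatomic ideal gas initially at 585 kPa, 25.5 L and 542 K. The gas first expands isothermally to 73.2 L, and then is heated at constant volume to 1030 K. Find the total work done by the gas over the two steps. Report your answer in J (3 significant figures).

Step 1 (isothermal): W = P₁V₁ ln(V₂/V₁) = (14918) ln(73.2/25.5) = 15731 J.
Step 2 (isochoric): W = 0 (constant volume).
W_total = 15731 + 0 = 15731 J.

W_total ≈ 15700 J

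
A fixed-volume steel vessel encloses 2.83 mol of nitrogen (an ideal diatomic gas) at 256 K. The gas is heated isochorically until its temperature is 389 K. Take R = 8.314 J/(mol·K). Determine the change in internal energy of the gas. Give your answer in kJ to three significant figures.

ΔU ≈ 7.82 kJ

Constant volume ⇒ W = 0, so Q = ΔU = nCᵥΔT with Cᵥ = 5R/2 = 20.79 J/(mol·K).
ΔU = (2.83)(20.79)(389 − 256) = 7823 J.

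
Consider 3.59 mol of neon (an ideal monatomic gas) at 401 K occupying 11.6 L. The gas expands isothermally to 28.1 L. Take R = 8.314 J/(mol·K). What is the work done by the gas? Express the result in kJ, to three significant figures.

W ≈ 10.6 kJ

Isothermal: W = nRT ln(V₂/V₁).
W = (3.59)(8.314)(401) × ln(28.1/11.6)
  = 11969 × 0.8848
W_by_gas = 10590 J.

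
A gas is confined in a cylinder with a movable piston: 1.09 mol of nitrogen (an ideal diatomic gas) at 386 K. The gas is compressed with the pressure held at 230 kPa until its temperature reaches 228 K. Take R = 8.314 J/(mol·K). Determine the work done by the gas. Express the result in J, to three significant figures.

Isobaric: W = P ΔV = nR ΔT.
W = (1.09)(8.314)(228 − 386) = -1432 J.

W ≈ -1430 J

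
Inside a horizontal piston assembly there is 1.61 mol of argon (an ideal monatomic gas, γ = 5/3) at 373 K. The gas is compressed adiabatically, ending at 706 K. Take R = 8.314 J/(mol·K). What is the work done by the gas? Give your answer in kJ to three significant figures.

Adiabatic ⇒ Q = 0, so W_by = −ΔU = nCᵥ(T₁ − T₂).
Cᵥ = 3R/2 = 12.47 J/(mol·K).
W = (1.61)(12.47)(373 − 706) = -6686 J.

W ≈ -6.69 kJ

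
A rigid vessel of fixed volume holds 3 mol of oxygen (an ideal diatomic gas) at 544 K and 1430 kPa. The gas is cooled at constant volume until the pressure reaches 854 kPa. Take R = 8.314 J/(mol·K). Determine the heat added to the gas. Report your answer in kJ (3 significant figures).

Q ≈ -13.7 kJ

Constant volume ⇒ W = 0, so Q = ΔU = nCᵥΔT with Cᵥ = 5R/2 = 20.79 J/(mol·K).
At constant V, T₂/T₁ = P₂/P₁ ⇒ ΔT = T₁(P₂/P₁ − 1) = 544·(854/1430 − 1) = -219.1 K.
ΔU = (3)(20.79)(-219.1) = -13663 J.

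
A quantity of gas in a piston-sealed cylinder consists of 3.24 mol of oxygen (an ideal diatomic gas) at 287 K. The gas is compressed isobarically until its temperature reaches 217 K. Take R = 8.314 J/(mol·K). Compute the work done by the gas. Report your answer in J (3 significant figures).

W ≈ -1890 J

Isobaric: W = P ΔV = nR ΔT.
W = (3.24)(8.314)(217 − 287) = -1886 J.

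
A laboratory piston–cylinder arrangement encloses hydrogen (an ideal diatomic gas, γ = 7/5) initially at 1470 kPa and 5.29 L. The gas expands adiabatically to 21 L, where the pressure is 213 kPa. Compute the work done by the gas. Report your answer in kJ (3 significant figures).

Adiabatic: W = (P₁V₁ − P₂V₂)/(γ − 1) with γ = 7/5.
P₁V₁ = 7776 J, P₂V₂ = 4473 J.
W = (7776 − 4473) / 0.4 = 8258 J.

W ≈ 8.26 kJ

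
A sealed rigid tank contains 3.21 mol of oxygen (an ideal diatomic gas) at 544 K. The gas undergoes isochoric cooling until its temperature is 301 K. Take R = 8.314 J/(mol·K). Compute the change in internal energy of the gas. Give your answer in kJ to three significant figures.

ΔU ≈ -16.2 kJ

Constant volume ⇒ W = 0, so Q = ΔU = nCᵥΔT with Cᵥ = 5R/2 = 20.79 J/(mol·K).
ΔU = (3.21)(20.79)(301 − 544) = -16213 J.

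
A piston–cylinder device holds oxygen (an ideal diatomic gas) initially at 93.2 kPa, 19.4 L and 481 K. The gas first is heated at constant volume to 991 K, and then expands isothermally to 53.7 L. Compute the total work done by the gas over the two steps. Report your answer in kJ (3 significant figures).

Step 1 (isochoric): W = 0 (constant volume).
After step 1: P = 192 kPa (V unchanged).
Step 2 (isothermal): W = P₁V₁ ln(V₂/V₁) = (3725) ln(53.7/19.4) = 3793 J.
W_total = 0 + 3793 = 3793 J.

W_total ≈ 3.79 kJ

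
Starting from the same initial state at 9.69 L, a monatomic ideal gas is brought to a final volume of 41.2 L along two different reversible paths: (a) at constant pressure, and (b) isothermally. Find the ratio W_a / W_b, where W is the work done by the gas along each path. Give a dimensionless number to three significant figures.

W_a / W_b ≈ 2.25

Path (a) isobaric: W = P₁(V₂ − V₁) → W_a/(P₁V₁) = 3.252.
Path (b) isothermal: W = P₁V₁ ln(V₂/V₁) → W_b/(P₁V₁) = 1.447.
W_a / W_b = 3.252 / 1.447 = 2.247.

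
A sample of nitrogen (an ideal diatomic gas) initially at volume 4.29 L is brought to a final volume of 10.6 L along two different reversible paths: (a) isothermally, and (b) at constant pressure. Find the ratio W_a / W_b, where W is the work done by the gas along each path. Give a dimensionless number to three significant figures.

Path (a) isothermal: W = P₁V₁ ln(V₂/V₁) → W_a/(P₁V₁) = 0.9046.
Path (b) isobaric: W = P₁(V₂ − V₁) → W_b/(P₁V₁) = 1.471.
W_a / W_b = 0.9046 / 1.471 = 0.615.

W_a / W_b ≈ 0.615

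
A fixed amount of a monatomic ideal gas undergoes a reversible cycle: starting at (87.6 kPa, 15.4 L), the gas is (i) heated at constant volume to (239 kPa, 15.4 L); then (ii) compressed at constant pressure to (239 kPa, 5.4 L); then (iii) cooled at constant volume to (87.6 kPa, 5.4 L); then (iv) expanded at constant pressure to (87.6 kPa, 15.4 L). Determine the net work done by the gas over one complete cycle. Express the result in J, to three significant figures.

Constant-volume legs do no work.
W(ii) = (239)(5.4 − 15.4) = -2390 J; W(iv) = (87.6)(15.4 − 5.4) = 876 J.
W_net = -2390 + 876 = -1514 J (the counter-clockwise enclosed area).

W_net ≈ -1510 J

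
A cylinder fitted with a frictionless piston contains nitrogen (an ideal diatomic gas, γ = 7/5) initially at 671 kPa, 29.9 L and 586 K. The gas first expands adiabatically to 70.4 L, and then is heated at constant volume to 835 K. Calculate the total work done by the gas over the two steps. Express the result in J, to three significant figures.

W_total ≈ 14500 J

Step 1 (adiabatic): W = (P₁V₁ − P₂V₂)/(γ−1) = (20063 − 14244)/0.4 = 14547 J.
Step 2 (isochoric): W = 0 (constant volume).
W_total = 14547 + 0 = 14547 J.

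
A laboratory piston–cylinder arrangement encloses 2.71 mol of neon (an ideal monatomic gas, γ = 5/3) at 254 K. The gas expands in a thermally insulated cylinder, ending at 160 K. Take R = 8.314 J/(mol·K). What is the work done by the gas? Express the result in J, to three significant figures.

Adiabatic ⇒ Q = 0, so W_by = −ΔU = nCᵥ(T₁ − T₂).
Cᵥ = 3R/2 = 12.47 J/(mol·K).
W = (2.71)(12.47)(254 − 160) = 3177 J.

W ≈ 3180 J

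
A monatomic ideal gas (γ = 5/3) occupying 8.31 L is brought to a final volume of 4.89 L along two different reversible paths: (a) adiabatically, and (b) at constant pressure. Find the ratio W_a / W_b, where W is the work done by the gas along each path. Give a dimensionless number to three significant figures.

W_a / W_b ≈ 1.55

Path (a) adiabatic: W = P₁V₁(1 − (V₁/V₂)^(γ−1))/(γ−1) → W_a/(P₁V₁) = -0.6361.
Path (b) isobaric: W = P₁(V₂ − V₁) → W_b/(P₁V₁) = -0.4116.
W_a / W_b = -0.6361 / -0.4116 = 1.546.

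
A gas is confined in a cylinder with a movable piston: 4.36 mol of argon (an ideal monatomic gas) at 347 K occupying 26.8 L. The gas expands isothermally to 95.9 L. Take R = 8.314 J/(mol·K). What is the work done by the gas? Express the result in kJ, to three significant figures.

Isothermal: W = nRT ln(V₂/V₁).
W = (4.36)(8.314)(347) × ln(95.9/26.8)
  = 12578 × 1.275
W_by_gas = 16036 J.

W ≈ 16.0 kJ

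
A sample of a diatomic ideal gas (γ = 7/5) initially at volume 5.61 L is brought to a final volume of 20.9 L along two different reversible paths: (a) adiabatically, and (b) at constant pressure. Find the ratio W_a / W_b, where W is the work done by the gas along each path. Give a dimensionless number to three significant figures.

W_a / W_b ≈ 0.375

Path (a) adiabatic: W = P₁V₁(1 − (V₁/V₂)^(γ−1))/(γ−1) → W_a/(P₁V₁) = 1.023.
Path (b) isobaric: W = P₁(V₂ − V₁) → W_b/(P₁V₁) = 2.725.
W_a / W_b = 1.023 / 2.725 = 0.3752.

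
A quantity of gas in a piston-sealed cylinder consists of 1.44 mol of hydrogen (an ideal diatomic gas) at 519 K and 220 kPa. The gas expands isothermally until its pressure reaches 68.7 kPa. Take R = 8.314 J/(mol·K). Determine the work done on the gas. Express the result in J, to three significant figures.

W ≈ -7230 J

Isothermal process: W = nRT ln(V₂/V₁) = nRT ln(P₁/P₂).
W = (1.44)(8.314)(519) × ln(220/68.7)
  = 6214 × ln(3.202) = 6214 × 1.164
W_by_gas = 7232 J; work on gas = −W_by = -7232 J.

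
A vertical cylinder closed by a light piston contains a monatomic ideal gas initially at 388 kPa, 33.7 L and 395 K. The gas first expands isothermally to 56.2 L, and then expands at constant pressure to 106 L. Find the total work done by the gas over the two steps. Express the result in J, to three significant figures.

Step 1 (isothermal): W = P₁V₁ ln(V₂/V₁) = (13076) ln(56.2/33.7) = 6687 J.
After step 1: P = 232.7 kPa, V = 56.2 L, T = 395 K.
Step 2 (isobaric): W = PΔV = (232.7 kPa)(106 − 56.2 L) = 11587 J.
W_total = 6687 + 11587 = 18274 J.

W_total ≈ 18300 J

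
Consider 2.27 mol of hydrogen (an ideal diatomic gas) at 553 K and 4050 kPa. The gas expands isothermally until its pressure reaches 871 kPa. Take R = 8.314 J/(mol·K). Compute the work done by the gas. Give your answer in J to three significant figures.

Isothermal process: W = nRT ln(V₂/V₁) = nRT ln(P₁/P₂).
W = (2.27)(8.314)(553) × ln(4050/871)
  = 10437 × ln(4.65) = 10437 × 1.537
W_by_gas = 16039 J.

W ≈ 16000 J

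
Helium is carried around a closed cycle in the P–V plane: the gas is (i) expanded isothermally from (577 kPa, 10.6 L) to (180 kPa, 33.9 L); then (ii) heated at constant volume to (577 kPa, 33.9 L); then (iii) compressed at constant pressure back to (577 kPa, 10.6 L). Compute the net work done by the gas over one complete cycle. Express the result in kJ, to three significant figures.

W_net ≈ -6.33 kJ

Leg (i): W = PᵢVᵢ ln(V_f/Vᵢ) = (6116) ln(33.9/10.6) = 7110 J.
Leg (ii): W = 0.
Leg (iii): W = PΔV = (577)(10.6 − 33.9) = -13444 J.
W_net = 7110 − 13444 = -6334 J.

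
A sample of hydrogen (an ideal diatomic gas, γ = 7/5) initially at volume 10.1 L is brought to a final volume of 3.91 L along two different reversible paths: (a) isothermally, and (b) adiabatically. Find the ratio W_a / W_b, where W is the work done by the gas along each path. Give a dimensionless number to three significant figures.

Path (a) isothermal: W = P₁V₁ ln(V₂/V₁) → W_a/(P₁V₁) = -0.949.
Path (b) adiabatic: W = P₁V₁(1 − (V₁/V₂)^(γ−1))/(γ−1) → W_b/(P₁V₁) = -1.154.
W_a / W_b = -0.949 / -1.154 = 0.8222.

W_a / W_b ≈ 0.822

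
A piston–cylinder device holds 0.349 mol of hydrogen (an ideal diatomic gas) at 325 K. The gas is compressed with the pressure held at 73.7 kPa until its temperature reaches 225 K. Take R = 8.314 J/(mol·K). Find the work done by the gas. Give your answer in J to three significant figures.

W ≈ -290 J

Isobaric: W = P ΔV = nR ΔT.
W = (0.349)(8.314)(225 − 325) = -290.2 J.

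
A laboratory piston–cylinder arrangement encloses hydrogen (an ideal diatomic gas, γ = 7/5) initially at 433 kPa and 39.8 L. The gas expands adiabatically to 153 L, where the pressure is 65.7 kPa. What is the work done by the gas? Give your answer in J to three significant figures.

Adiabatic: W = (P₁V₁ − P₂V₂)/(γ − 1) with γ = 7/5.
P₁V₁ = 17233 J, P₂V₂ = 10052 J.
W = (17233 − 10052) / 0.4 = 17953 J.

W ≈ 18000 J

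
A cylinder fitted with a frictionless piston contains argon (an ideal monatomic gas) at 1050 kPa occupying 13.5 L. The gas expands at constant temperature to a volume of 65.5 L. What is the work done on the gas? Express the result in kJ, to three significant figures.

W ≈ -22.4 kJ

Isothermal: W = nRT ln(V₂/V₁) = P₁V₁ ln(V₂/V₁).
P₁V₁ = (1050 kPa)(13.5 L) = 14175 J.
W = 14175 × ln(65.5/13.5) = 14175 × 1.579
W_by_gas = 22387 J; work on gas = −W_by = -22387 J.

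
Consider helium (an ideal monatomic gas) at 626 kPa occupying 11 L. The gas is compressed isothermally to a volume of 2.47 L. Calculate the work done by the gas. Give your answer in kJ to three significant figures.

W ≈ -10.3 kJ

Isothermal: W = nRT ln(V₂/V₁) = P₁V₁ ln(V₂/V₁).
P₁V₁ = (626 kPa)(11 L) = 6886 J.
W = 6886 × ln(2.47/11) = 6886 × -1.494
W_by_gas = -10285 J.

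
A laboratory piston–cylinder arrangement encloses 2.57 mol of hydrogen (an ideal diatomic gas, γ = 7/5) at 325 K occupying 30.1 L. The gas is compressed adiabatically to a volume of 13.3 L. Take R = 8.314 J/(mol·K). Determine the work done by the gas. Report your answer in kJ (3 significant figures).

Adiabatic: TV^(γ−1) = const with γ = 7/5.
T₂ = T₁ (V₁/V₂)^(γ−1) = 325 × (30.1/13.3)^0.4 = 325 × 1.386 = 450.6 K.
W_by = nCᵥ(T₁ − T₂) = (2.57)(20.79)(325 − 450.6) = -6708 J.

W ≈ -6.71 kJ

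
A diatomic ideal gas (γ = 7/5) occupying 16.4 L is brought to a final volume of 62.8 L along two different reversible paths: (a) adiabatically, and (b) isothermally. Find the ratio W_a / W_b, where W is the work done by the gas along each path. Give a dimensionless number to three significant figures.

Path (a) adiabatic: W = P₁V₁(1 − (V₁/V₂)^(γ−1))/(γ−1) → W_a/(P₁V₁) = 1.039.
Path (b) isothermal: W = P₁V₁ ln(V₂/V₁) → W_b/(P₁V₁) = 1.343.
W_a / W_b = 1.039 / 1.343 = 0.7737.

W_a / W_b ≈ 0.774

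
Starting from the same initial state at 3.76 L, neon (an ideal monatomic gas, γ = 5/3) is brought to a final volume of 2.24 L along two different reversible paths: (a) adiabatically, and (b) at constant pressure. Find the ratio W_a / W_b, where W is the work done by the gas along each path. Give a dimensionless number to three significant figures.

Path (a) adiabatic: W = P₁V₁(1 − (V₁/V₂)^(γ−1))/(γ−1) → W_a/(P₁V₁) = -0.6186.
Path (b) isobaric: W = P₁(V₂ − V₁) → W_b/(P₁V₁) = -0.4043.
W_a / W_b = -0.6186 / -0.4043 = 1.53.

W_a / W_b ≈ 1.53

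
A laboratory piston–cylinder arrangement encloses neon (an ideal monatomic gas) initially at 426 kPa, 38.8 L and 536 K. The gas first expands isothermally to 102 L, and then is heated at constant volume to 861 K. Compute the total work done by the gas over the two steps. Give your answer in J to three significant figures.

W_total ≈ 16000 J

Step 1 (isothermal): W = P₁V₁ ln(V₂/V₁) = (16529) ln(102/38.8) = 15976 J.
Step 2 (isochoric): W = 0 (constant volume).
W_total = 15976 + 0 = 15976 J.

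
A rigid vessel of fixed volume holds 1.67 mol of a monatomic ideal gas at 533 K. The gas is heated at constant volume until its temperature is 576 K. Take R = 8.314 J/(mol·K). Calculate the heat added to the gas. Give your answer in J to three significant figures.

Q ≈ 896 J

Constant volume ⇒ W = 0, so Q = ΔU = nCᵥΔT with Cᵥ = 3R/2 = 12.47 J/(mol·K).
ΔU = (1.67)(12.47)(576 − 533) = 895.5 J.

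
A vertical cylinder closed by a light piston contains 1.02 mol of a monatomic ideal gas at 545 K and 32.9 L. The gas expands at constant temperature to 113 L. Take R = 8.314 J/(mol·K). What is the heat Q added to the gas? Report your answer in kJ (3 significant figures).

Isothermal ⇒ ΔU = 0, so Q = W = nRT ln(V₂/V₁).
Q = (1.02)(8.314)(545) ln(113/32.9) = 4622 × 1.234 = 5703 J.

Q ≈ 5.70 kJ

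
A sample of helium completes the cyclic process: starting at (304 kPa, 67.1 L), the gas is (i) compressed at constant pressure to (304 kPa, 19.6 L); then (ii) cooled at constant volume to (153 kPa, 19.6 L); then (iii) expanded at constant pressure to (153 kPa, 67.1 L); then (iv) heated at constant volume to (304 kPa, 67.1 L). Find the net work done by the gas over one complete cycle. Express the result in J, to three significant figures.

Constant-volume legs do no work.
W(i) = (304)(19.6 − 67.1) = -14440 J; W(iii) = (153)(67.1 − 19.6) = 7267 J.
W_net = -14440 + 7267 = -7172 J (the counter-clockwise enclosed area).

W_net ≈ -7170 J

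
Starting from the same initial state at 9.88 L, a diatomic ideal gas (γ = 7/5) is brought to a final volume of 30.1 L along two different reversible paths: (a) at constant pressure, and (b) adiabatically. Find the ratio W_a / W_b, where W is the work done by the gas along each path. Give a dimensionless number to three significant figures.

W_a / W_b ≈ 2.28

Path (a) isobaric: W = P₁(V₂ − V₁) → W_a/(P₁V₁) = 2.047.
Path (b) adiabatic: W = P₁V₁(1 − (V₁/V₂)^(γ−1))/(γ−1) → W_b/(P₁V₁) = 0.8989.
W_a / W_b = 2.047 / 0.8989 = 2.277.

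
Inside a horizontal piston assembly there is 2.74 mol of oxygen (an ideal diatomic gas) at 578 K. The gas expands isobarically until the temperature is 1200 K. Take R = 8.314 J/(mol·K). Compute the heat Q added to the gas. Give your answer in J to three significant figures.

Q ≈ 49600 J

Isobaric: W = nRΔT = (2.74)(8.314)(622) = 14169 J.
ΔU = nCᵥΔT with Cᵥ = 5R/2: ΔU = (2.74)(20.79)(622) = 35423 J.
Q = ΔU + W = 35423 + 14169 = 49593 J.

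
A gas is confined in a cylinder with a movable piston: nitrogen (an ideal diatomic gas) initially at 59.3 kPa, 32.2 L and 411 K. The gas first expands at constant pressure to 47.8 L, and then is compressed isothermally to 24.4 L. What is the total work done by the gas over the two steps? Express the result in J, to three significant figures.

Step 1 (isobaric): W = PΔV = (59.3 kPa)(47.8 − 32.2 L) = 925.1 J.
After step 1: P = 59.3 kPa, V = 47.8 L, T = 610.1 K.
Step 2 (isothermal): W = P₁V₁ ln(V₂/V₁) = (2835) ln(24.4/47.8) = -1906 J.
W_total = 925.1 − 1906 = -981 J.

W_total ≈ -981 J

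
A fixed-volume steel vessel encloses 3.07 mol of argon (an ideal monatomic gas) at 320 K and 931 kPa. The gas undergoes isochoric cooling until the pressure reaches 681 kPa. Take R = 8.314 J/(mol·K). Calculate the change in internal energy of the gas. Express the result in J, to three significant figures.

Constant volume ⇒ W = 0, so Q = ΔU = nCᵥΔT with Cᵥ = 3R/2 = 12.47 J/(mol·K).
At constant V, T₂/T₁ = P₂/P₁ ⇒ ΔT = T₁(P₂/P₁ − 1) = 320·(681/931 − 1) = -85.93 K.
ΔU = (3.07)(12.47)(-85.93) = -3290 J.

ΔU ≈ -3290 J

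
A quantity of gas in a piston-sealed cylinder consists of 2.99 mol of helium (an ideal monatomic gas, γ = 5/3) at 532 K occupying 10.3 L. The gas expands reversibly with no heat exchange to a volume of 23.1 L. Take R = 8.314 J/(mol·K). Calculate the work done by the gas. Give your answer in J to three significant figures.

W ≈ 8260 J

Adiabatic: TV^(γ−1) = const with γ = 5/3.
T₂ = T₁ (V₁/V₂)^(γ−1) = 532 × (10.3/23.1)^0.667 = 532 × 0.5836 = 310.5 K.
W_by = nCᵥ(T₁ − T₂) = (2.99)(12.47)(532 − 310.5) = 8259 J.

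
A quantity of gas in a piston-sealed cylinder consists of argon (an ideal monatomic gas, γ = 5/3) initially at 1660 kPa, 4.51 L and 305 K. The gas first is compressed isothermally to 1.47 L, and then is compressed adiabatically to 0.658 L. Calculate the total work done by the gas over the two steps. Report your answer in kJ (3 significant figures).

Step 1 (isothermal): W = P₁V₁ ln(V₂/V₁) = (7487) ln(1.47/4.51) = -8393 J.
After step 1: P = 5093 kPa, V = 1.47 L, T = 305 K.
Step 2 (adiabatic): W = (P₁V₁ − P₂V₂)/(γ−1) = (7487 − 12794)/0.667 = -7961 J.
W_total = -8393 − 7961 = -16354 J.

W_total ≈ -16.4 kJ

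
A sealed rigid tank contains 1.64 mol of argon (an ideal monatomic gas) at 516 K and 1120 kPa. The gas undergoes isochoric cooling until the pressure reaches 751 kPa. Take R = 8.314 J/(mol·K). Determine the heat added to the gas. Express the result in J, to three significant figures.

Q ≈ -3480 J

Constant volume ⇒ W = 0, so Q = ΔU = nCᵥΔT with Cᵥ = 3R/2 = 12.47 J/(mol·K).
At constant V, T₂/T₁ = P₂/P₁ ⇒ ΔT = T₁(P₂/P₁ − 1) = 516·(751/1120 − 1) = -170 K.
ΔU = (1.64)(12.47)(-170) = -3477 J.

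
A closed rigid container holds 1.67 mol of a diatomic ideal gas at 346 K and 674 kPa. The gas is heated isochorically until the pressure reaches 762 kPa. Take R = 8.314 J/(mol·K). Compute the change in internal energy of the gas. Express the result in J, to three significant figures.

ΔU ≈ 1570 J

Constant volume ⇒ W = 0, so Q = ΔU = nCᵥΔT with Cᵥ = 5R/2 = 20.79 J/(mol·K).
At constant V, T₂/T₁ = P₂/P₁ ⇒ ΔT = T₁(P₂/P₁ − 1) = 346·(762/674 − 1) = 45.18 K.
ΔU = (1.67)(20.79)(45.18) = 1568 J.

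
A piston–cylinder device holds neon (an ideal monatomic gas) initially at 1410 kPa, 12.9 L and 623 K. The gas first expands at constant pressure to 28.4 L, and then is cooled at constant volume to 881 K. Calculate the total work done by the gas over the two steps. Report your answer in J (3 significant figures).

W_total ≈ 21900 J

Step 1 (isobaric): W = PΔV = (1410 kPa)(28.4 − 12.9 L) = 21855 J.
Step 2 (isochoric): W = 0 (constant volume).
W_total = 21855 + 0 = 21855 J.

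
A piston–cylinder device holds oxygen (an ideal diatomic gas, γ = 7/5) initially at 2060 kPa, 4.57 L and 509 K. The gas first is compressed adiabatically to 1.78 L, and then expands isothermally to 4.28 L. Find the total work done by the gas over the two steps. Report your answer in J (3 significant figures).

W_total ≈ 1260 J

Step 1 (adiabatic): W = (P₁V₁ − P₂V₂)/(γ−1) = (9414 − 13727)/0.4 = -10782 J.
After step 1: P = 7712 kPa, V = 1.78 L, T = 742.2 K.
Step 2 (isothermal): W = P₁V₁ ln(V₂/V₁) = (13727) ln(4.28/1.78) = 12043 J.
W_total = -10782 + 12043 = 1261 J.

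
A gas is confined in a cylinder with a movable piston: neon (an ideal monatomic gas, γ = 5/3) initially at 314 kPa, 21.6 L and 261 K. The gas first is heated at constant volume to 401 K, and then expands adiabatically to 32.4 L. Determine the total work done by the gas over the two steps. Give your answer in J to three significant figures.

W_total ≈ 3700 J

Step 1 (isochoric): W = 0 (constant volume).
After step 1: P = 482.4 kPa (V unchanged).
Step 2 (adiabatic): W = (P₁V₁ − P₂V₂)/(γ−1) = (10420 − 7952)/0.667 = 3702 J.
W_total = 0 + 3702 = 3702 J.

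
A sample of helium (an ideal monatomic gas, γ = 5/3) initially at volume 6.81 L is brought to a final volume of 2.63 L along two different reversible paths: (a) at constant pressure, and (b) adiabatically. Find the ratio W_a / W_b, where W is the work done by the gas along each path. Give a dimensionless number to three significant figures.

Path (a) isobaric: W = P₁(V₂ − V₁) → W_a/(P₁V₁) = -0.6138.
Path (b) adiabatic: W = P₁V₁(1 − (V₁/V₂)^(γ−1))/(γ−1) → W_b/(P₁V₁) = -1.328.
W_a / W_b = -0.6138 / -1.328 = 0.462.

W_a / W_b ≈ 0.462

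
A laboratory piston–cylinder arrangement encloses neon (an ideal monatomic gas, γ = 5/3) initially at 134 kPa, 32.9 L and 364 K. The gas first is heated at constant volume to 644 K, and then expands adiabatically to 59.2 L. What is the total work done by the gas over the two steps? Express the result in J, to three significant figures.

W_total ≈ 3790 J

Step 1 (isochoric): W = 0 (constant volume).
After step 1: P = 237.1 kPa (V unchanged).
Step 2 (adiabatic): W = (P₁V₁ − P₂V₂)/(γ−1) = (7800 − 5272)/0.667 = 3791 J.
W_total = 0 + 3791 = 3791 J.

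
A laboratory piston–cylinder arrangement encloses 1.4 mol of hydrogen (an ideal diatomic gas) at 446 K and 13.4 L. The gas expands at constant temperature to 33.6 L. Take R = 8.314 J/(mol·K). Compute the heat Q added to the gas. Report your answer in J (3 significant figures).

Q ≈ 4770 J

Isothermal ⇒ ΔU = 0, so Q = W = nRT ln(V₂/V₁).
Q = (1.4)(8.314)(446) ln(33.6/13.4) = 5191 × 0.9193 = 4772 J.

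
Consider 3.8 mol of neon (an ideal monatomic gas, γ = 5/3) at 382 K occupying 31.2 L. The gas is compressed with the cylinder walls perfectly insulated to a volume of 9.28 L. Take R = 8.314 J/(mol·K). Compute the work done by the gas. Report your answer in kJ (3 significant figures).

W ≈ -22.5 kJ

Adiabatic: TV^(γ−1) = const with γ = 5/3.
T₂ = T₁ (V₁/V₂)^(γ−1) = 382 × (31.2/9.28)^0.667 = 382 × 2.244 = 857.3 K.
W_by = nCᵥ(T₁ − T₂) = (3.8)(12.47)(382 − 857.3) = -22525 J.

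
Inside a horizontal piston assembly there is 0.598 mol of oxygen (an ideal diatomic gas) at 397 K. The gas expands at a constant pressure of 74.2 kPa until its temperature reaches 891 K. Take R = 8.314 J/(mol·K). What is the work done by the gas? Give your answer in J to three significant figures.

W ≈ 2460 J

Isobaric: W = P ΔV = nR ΔT.
W = (0.598)(8.314)(891 − 397) = 2456 J.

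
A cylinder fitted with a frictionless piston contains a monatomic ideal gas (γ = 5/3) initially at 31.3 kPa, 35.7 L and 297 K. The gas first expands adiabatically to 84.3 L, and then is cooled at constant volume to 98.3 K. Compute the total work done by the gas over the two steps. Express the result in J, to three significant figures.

W_total ≈ 731 J

Step 1 (adiabatic): W = (P₁V₁ − P₂V₂)/(γ−1) = (1117 − 630.1)/0.667 = 730.9 J.
Step 2 (isochoric): W = 0 (constant volume).
W_total = 730.9 + 0 = 730.9 J.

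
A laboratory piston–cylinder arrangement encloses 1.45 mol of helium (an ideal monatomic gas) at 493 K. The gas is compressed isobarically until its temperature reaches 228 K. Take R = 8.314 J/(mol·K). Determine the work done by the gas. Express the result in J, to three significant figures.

W ≈ -3190 J

Isobaric: W = P ΔV = nR ΔT.
W = (1.45)(8.314)(228 − 493) = -3195 J.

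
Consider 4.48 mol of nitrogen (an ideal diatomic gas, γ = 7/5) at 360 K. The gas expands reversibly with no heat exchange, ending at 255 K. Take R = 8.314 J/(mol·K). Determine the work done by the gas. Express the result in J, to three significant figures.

Adiabatic ⇒ Q = 0, so W_by = −ΔU = nCᵥ(T₁ − T₂).
Cᵥ = 5R/2 = 20.79 J/(mol·K).
W = (4.48)(20.79)(360 − 255) = 9777 J.

W ≈ 9780 J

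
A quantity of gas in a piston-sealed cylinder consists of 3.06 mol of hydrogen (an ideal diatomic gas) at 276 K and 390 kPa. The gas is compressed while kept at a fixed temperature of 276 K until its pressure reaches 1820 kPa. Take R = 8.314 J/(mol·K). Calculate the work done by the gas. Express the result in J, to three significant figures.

Isothermal process: W = nRT ln(V₂/V₁) = nRT ln(P₁/P₂).
W = (3.06)(8.314)(276) × ln(390/1820)
  = 7022 × ln(0.2143) = 7022 × -1.54
W_by_gas = -10816 J.

W ≈ -10800 J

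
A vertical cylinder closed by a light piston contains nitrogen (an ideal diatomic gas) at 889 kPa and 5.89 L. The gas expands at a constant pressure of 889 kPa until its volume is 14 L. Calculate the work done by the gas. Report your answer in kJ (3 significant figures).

W ≈ 7.21 kJ

Isobaric: W = P ΔV.
W = (889 kPa)(14 − 5.89 L) = (889)(8.11) = 7210 J.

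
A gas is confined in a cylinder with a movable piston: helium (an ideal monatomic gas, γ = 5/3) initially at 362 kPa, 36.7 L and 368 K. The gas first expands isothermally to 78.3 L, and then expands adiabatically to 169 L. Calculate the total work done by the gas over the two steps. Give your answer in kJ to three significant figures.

W_total ≈ 18.1 kJ

Step 1 (isothermal): W = P₁V₁ ln(V₂/V₁) = (13285) ln(78.3/36.7) = 10067 J.
After step 1: P = 169.7 kPa, V = 78.3 L, T = 368 K.
Step 2 (adiabatic): W = (P₁V₁ − P₂V₂)/(γ−1) = (13285 − 7955)/0.667 = 7996 J.
W_total = 10067 + 7996 = 18063 J.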